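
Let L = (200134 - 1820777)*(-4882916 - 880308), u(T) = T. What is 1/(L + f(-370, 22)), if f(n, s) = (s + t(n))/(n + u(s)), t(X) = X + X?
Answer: 174/1625182382147927 ≈ 1.0706e-13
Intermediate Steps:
t(X) = 2*X
f(n, s) = (s + 2*n)/(n + s)
L = 9340128633032 (L = -1620643*(-5763224) = 9340128633032)
1/(L + f(-370, 22)) = 1/(9340128633032 + (22 + 2*(-370))/(-370 + 22)) = 1/(9340128633032 + (22 - 740)/(-348)) = 1/(9340128633032 - 1/348*(-718)) = 1/(9340128633032 + 359/174) = 1/(1625182382147927/174) = 174/1625182382147927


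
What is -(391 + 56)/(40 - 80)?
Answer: 447/40 ≈ 11.175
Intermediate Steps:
-(391 + 56)/(40 - 80) = -447/(-40) = -447*(-1)/40 = -1*(-447/40) = 447/40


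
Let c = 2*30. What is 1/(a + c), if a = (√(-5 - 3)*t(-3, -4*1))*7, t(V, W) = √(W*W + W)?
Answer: 5/692 - 7*I*√6/2076 ≈ 0.0072254 - 0.0082594*I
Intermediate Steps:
t(V, W) = √(W + W²) (t(V, W) = √(W² + W) = √(W + W²))
c = 60
a = 28*I*√6 (a = (√(-5 - 3)*√((-4*1)*(1 - 4*1)))*7 = (√(-8)*√(-4*(1 - 4)))*7 = ((2*I*√2)*√(-4*(-3)))*7 = ((2*I*√2)*√12)*7 = ((2*I*√2)*(2*√3))*7 = (4*I*√6)*7 = 28*I*√6 ≈ 68.586*I)
1/(a + c) = 1/(28*I*√6 + 60) = 1/(60 + 28*I*√6)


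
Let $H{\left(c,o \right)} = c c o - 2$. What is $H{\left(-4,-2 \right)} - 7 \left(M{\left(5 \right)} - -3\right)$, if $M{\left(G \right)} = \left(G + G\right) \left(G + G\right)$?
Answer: $-755$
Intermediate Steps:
$H{\left(c,o \right)} = -2 + o c^{2}$ ($H{\left(c,o \right)} = c^{2} o - 2 = o c^{2} - 2 = -2 + o c^{2}$)
$M{\left(G \right)} = 4 G^{2}$ ($M{\left(G \right)} = 2 G 2 G = 4 G^{2}$)
$H{\left(-4,-2 \right)} - 7 \left(M{\left(5 \right)} - -3\right) = \left(-2 - 2 \left(-4\right)^{2}\right) - 7 \left(4 \cdot 5^{2} - -3\right) = \left(-2 - 32\right) - 7 \left(4 \cdot 25 + 3\right) = \left(-2 - 32\right) - 7 \left(100 + 3\right) = -34 - 721 = -755$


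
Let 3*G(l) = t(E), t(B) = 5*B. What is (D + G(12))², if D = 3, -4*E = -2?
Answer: 529/36 ≈ 14.694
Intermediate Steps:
E = ½ (E = -¼*(-2) = ½ ≈ 0.50000)
G(l) = ⅚ (G(l) = (5*(½))/3 = (⅓)*(5/2) = ⅚)
(D + G(12))² = (3 + ⅚)² = (23/6)² = 529/36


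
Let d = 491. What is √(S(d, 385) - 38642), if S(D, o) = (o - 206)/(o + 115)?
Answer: I*√96604105/50 ≈ 196.57*I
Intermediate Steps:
S(D, o) = (-206 + o)/(115 + o)
√(S(d, 385) - 38642) = √((-206 + 385)/(115 + 385) - 38642) = √(179/500 - 38642) = √(-19320821/500) = I*√96604105/50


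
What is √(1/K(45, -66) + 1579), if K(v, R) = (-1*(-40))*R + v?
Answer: 4*√664563930/2595 ≈ 39.737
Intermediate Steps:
K(v, R) = v + 40*R (K(v, R) = 40*R + v = v + 40*R)
√(1/K(45, -66) + 1579) = √(1/(45 + 40*(-66)) + 1579) = √(1/(45 - 2640) + 1579) = √(1/(-2595) + 1579) = √(-1/2595 + 1579) = √(4097504/2595) = 4*√664563930/2595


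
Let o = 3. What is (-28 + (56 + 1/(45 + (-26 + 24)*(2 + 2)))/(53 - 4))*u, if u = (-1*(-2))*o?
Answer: -292146/1813 ≈ -161.14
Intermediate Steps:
u = 6 (u = -1*(-2)*3 = 2*3 = 6)
(-28 + (56 + 1/(45 + (-26 + 24)*(2 + 2)))/(53 - 4))*u = (-28 + (56 + 1/(45 + (-26 + 24)*(2 + 2)))/(53 - 4))*6 = (-28 + (56 + 1/(45 - 2*4))/49)*6 = (-28 + (56 + 1/(45 - 8))*(1/49))*6 = (-28 + (56 + 1/37)*(1/49))*6 = (-28 + (2073/37)*(1/49))*6 = (-28 + 2073/1813)*6 = -48691/1813*6 = -292146/1813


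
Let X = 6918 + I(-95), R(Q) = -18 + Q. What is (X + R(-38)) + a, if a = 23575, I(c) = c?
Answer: 30342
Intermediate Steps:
X = 6823 (X = 6918 - 95 = 6823)
(X + R(-38)) + a = (6823 + (-18 - 38)) + 23575 = (6823 - 56) + 23575 = 6767 + 23575 = 30342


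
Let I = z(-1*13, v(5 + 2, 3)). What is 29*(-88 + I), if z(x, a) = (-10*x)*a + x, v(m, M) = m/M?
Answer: 17603/3 ≈ 5867.7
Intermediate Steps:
z(x, a) = x - 10*a*x (z(x, a) = -10*a*x + x = x - 10*a*x)
I = 871/3 (I = (-1*13)*(1 - 10*(5 + 2)/3) = -13*(1 - 70/3) = -13*(-67/3) = 871/3 ≈ 290.33)
29*(-88 + I) = 29*(-88 + 871/3) = 29*(607/3) = 17603/3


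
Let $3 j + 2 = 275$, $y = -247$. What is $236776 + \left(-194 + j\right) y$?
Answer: $262217$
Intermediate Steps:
$j = 91$ ($j = - \frac{2}{3} + \frac{1}{3} \cdot 275 = - \frac{2}{3} + \frac{275}{3} = 91$)
$236776 + \left(-194 + j\right) y = 236776 + \left(-194 + 91\right) \left(-247\right) = 236776 - -25441 = 236776 + 25441 = 262217$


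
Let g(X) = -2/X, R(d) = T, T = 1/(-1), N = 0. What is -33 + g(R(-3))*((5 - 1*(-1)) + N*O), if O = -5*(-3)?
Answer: -21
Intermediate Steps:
O = 15
T = -1
R(d) = -1
-33 + g(R(-3))*((5 - 1*(-1)) + N*O) = -33 + (-2/(-1))*((5 - 1*(-1)) + 0*15) = -33 + (-2*(-1))*((5 + 1) + 0) = -33 + 2*(6 + 0) = -33 + 2*6 = -33 + 12 = -21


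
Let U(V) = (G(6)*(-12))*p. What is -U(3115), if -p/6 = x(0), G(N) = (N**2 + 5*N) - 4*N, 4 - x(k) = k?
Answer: -12096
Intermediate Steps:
x(k) = 4 - k
G(N) = N + N**2
p = -24 (p = -6*(4 - 1*0) = -6*(4 + 0) = -6*4 = -24)
U(V) = 12096 (U(V) = ((6*(1 + 6))*(-12))*(-24) = ((6*7)*(-12))*(-24) = (42*(-12))*(-24) = -504*(-24) = 12096)
-U(3115) = -1*12096 = -12096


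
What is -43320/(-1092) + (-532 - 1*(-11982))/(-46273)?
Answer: 166003580/4210843 ≈ 39.423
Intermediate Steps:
-43320/(-1092) + (-532 - 1*(-11982))/(-46273) = -43320*(-1/1092) + (-532 + 11982)*(-1/46273) = 3610/91 + 11450*(-1/46273) = 3610/91 - 11450/46273 = 166003580/4210843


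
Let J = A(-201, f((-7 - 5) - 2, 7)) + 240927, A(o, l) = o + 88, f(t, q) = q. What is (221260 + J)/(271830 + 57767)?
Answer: 462074/329597 ≈ 1.4019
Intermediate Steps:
A(o, l) = 88 + o
J = 240814 (J = (88 - 201) + 240927 = -113 + 240927 = 240814)
(221260 + J)/(271830 + 57767) = (221260 + 240814)/(271830 + 57767) = 462074/329597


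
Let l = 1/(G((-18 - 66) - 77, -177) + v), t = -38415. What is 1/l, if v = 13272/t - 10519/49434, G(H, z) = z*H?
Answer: 18038315146079/633002370 ≈ 28496.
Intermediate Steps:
G(H, z) = H*z
v = -353391811/633002370 (v = 13272/(-38415) - 10519/49434 = 13272*(-1/38415) - 10519*1/49434 = -4424/12805 - 10519/49434 = -353391811/633002370 ≈ -0.55828)
l = 633002370/18038315146079 (l = 1/(((-18 - 66) - 77)*(-177) - 353391811/633002370) = 1/((-84 - 77)*(-177) - 353391811/633002370) = 1/(-161*(-177) - 353391811/633002370) = 1/(28497 - 353391811/633002370) = 1/(18038315146079/633002370) = 633002370/18038315146079 ≈ 3.5092e-5)
1/l = 1/(633002370/18038315146079) = 18038315146079/633002370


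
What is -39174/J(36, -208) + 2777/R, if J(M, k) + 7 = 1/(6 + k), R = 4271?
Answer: 33800984563/6043465 ≈ 5593.0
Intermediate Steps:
J(M, k) = -7 + 1/(6 + k)
-39174/J(36, -208) + 2777/R = -39174*(6 - 208)/(-41 - 7*(-208)) + 2777/4271 = -39174*(-202/(-41 + 1456)) + 2777*(1/4271) = -39174/((-1/202*1415)) + 2777/4271 = -39174/(-1415/202) + 2777/4271 = -39174*(-202/1415) + 2777/4271 = 7913148/1415 + 2777/4271 = 33800984563/6043465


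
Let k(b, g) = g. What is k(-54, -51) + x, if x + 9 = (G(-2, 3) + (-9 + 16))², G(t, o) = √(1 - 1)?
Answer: -11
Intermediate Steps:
G(t, o) = 0 (G(t, o) = √0 = 0)
x = 40 (x = -9 + (0 + (-9 + 16))² = -9 + (0 + 7)² = -9 + 7² = -9 + 49 = 40)
k(-54, -51) + x = -51 + 40 = -11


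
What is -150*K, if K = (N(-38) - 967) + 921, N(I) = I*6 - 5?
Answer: 41850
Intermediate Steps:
N(I) = -5 + 6*I (N(I) = 6*I - 5 = -5 + 6*I)
K = -279 (K = ((-5 + 6*(-38)) - 967) + 921 = ((-5 - 228) - 967) + 921 = (-233 - 967) + 921 = -1200 + 921 = -279)
-150*K = -150*(-279) = 41850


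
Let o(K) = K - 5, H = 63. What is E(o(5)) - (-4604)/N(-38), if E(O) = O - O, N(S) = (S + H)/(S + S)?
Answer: -349904/25 ≈ -13996.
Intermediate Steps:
o(K) = -5 + K
N(S) = (63 + S)/(2*S) (N(S) = (S + 63)/(S + S) = (63 + S)/((2*S)) = (63 + S)*(1/(2*S)) = (63 + S)/(2*S))
E(O) = 0
E(o(5)) - (-4604)/N(-38) = 0 - (-4604)/((½)*(63 - 38)/(-38)) = 0 - (-4604)/((½)*(-1/38)*25) = 0 - (-4604)/(-25/76) = 0 - (-4604)*(-76)/25 = 0 - 1*349904/25 = 0 - 349904/25 = -349904/25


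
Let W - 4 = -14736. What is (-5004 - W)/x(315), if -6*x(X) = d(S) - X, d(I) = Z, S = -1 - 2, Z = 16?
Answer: 58368/299 ≈ 195.21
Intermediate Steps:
W = -14732 (W = 4 - 14736 = -14732)
S = -3
d(I) = 16
x(X) = -8/3 + X/6 (x(X) = -(16 - X)/6 = -8/3 + X/6)
(-5004 - W)/x(315) = (-5004 - 1*(-14732))/(-8/3 + (1/6)*315) = (-5004 + 14732)/(-8/3 + 105/2) = 9728/(299/6) = 9728*(6/299) = 58368/299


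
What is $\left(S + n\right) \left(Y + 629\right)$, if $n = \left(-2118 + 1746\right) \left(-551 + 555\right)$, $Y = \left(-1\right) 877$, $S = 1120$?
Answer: $91264$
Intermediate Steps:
$Y = -877$
$n = -1488$ ($n = \left(-372\right) 4 = -1488$)
$\left(S + n\right) \left(Y + 629\right) = \left(1120 - 1488\right) \left(-877 + 629\right) = \left(-368\right) \left(-248\right) = 91264$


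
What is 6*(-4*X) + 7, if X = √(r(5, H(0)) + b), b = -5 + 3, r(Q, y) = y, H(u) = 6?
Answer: -41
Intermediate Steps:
b = -2
X = 2 (X = √(6 - 2) = √4 = 2)
6*(-4*X) + 7 = 6*(-4*2) + 7 = 6*(-8) + 7 = -48 + 7 = -41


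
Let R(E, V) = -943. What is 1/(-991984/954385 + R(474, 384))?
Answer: -954385/900977039 ≈ -0.0010593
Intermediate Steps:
1/(-991984/954385 + R(474, 384)) = 1/(-991984/954385 - 943) = 1/(-900977039/954385) = -954385/900977039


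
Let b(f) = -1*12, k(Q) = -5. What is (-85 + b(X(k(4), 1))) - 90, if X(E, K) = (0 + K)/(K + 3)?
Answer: -187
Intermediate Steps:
X(E, K) = K/(3 + K)
b(f) = -12
(-85 + b(X(k(4), 1))) - 90 = (-85 - 12) - 90 = -97 - 90 = -187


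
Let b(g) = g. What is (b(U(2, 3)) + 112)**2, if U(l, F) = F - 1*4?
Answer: 12321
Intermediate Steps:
U(l, F) = -4 + F (U(l, F) = F - 4 = -4 + F)
(b(U(2, 3)) + 112)**2 = ((-4 + 3) + 112)**2 = (-1 + 112)**2 = 111**2 = 12321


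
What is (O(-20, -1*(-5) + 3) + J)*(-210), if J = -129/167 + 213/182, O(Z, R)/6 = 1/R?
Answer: -1046655/4342 ≈ -241.05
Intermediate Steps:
O(Z, R) = 6/R
J = 12093/30394 (J = -129*1/167 + 213*(1/182) = -129/167 + 213/182 = 12093/30394 ≈ 0.39787)
(O(-20, -1*(-5) + 3) + J)*(-210) = (6/(-1*(-5) + 3) + 12093/30394)*(-210) = (6/(5 + 3) + 12093/30394)*(-210) = (6/8 + 12093/30394)*(-210) = (6*(⅛) + 12093/30394)*(-210) = (¾ + 12093/30394)*(-210) = (69777/60788)*(-210) = -1046655/4342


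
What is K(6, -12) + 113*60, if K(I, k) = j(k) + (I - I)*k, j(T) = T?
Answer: 6768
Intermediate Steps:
K(I, k) = k (K(I, k) = k + (I - I)*k = k + 0*k = k + 0 = k)
K(6, -12) + 113*60 = -12 + 113*60 = -12 + 6780 = 6768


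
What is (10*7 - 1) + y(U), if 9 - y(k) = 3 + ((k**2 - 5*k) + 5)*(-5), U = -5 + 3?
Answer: 170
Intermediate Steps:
U = -2
y(k) = 31 - 25*k + 5*k**2 (y(k) = 9 - (3 + ((k**2 - 5*k) + 5)*(-5)) = 9 - (3 + (5 + k**2 - 5*k)*(-5)) = 9 - (3 + (-25 - 5*k**2 + 25*k)) = 9 - (-22 - 5*k**2 + 25*k) = 9 + (22 - 25*k + 5*k**2) = 31 - 25*k + 5*k**2)
(10*7 - 1) + y(U) = (10*7 - 1) + (31 - 25*(-2) + 5*(-2)**2) = (70 - 1) + (31 + 50 + 5*4) = 69 + (31 + 50 + 20) = 69 + 101 = 170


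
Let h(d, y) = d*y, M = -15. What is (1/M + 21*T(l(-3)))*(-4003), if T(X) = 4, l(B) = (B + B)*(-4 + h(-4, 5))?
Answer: -5039777/15 ≈ -3.3599e+5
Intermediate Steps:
l(B) = -48*B (l(B) = (B + B)*(-4 - 4*5) = (2*B)*(-4 - 20) = (2*B)*(-24) = -48*B)
(1/M + 21*T(l(-3)))*(-4003) = (1/(-15) + 21*4)*(-4003) = (-1/15 + 84)*(-4003) = (1259/15)*(-4003) = -5039777/15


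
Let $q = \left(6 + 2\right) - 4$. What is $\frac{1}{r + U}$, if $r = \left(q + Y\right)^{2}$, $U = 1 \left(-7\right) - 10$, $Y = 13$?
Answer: $\frac{1}{272} \approx 0.0036765$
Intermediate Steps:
$q = 4$ ($q = 8 - 4 = 4$)
$U = -17$ ($U = -7 - 10 = -17$)
$r = 289$ ($r = \left(4 + 13\right)^{2} = 17^{2} = 289$)
$\frac{1}{r + U} = \frac{1}{289 - 17} = \frac{1}{272}$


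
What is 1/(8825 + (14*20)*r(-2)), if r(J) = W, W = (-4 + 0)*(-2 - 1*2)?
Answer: 1/13305 ≈ 7.5160e-5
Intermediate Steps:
W = 16 (W = -4*(-2 - 2) = -4*(-4) = 16)
r(J) = 16
1/(8825 + (14*20)*r(-2)) = 1/(8825 + (14*20)*16) = 1/(8825 + 280*16) = 1/(8825 + 4480) = 1/13305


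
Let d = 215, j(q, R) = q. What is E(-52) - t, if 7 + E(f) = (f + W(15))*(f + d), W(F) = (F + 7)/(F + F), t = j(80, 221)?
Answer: -126652/15 ≈ -8443.5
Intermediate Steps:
t = 80
W(F) = (7 + F)/(2*F) (W(F) = (7 + F)/((2*F)) = (7 + F)*(1/(2*F)) = (7 + F)/(2*F))
E(f) = -7 + (215 + f)*(11/15 + f) (E(f) = -7 + (f + (1/2)*(7 + 15)/15)*(f + 215) = -7 + (f + (1/2)*(1/15)*22)*(215 + f) = -7 + (f + 11/15)*(215 + f) = -7 + (11/15 + f)*(215 + f) = -7 + (215 + f)*(11/15 + f))
E(-52) - t = (452/3 + (-52)**2 + (3236/15)*(-52)) - 1*80 = (452/3 + 2704 - 168272/15) - 80 = -125452/15 - 80 = -126652/15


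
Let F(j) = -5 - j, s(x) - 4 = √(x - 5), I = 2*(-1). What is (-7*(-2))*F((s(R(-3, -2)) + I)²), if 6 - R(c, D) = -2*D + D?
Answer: -112 - 56*I ≈ -112.0 - 56.0*I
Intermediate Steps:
I = -2
R(c, D) = 6 + D (R(c, D) = 6 - (-2*D + D) = 6 - (-1)*D = 6 + D)
s(x) = 4 + √(-5 + x) (s(x) = 4 + √(x - 5) = 4 + √(-5 + x))
(-7*(-2))*F((s(R(-3, -2)) + I)²) = (-7*(-2))*(-5 - ((4 + √(-5 + (6 - 2))) - 2)²) = 14*(-5 - ((4 + √(-5 + 4)) - 2)²) = 14*(-5 - ((4 + √(-1)) - 2)²) = 14*(-5 - ((4 + I) - 2)²) = 14*(-5 - (2 + I)²) = -70 - 14*(2 + I)²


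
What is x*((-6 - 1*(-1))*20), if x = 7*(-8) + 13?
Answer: 4300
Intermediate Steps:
x = -43 (x = -56 + 13 = -43)
x*((-6 - 1*(-1))*20) = -43*(-6 - 1*(-1))*20 = -43*(-6 + 1)*20 = -(-215)*20 = -43*(-100) = 4300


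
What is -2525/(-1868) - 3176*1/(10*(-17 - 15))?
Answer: 210649/18680 ≈ 11.277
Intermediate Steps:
-2525/(-1868) - 3176*1/(10*(-17 - 15)) = -2525*(-1/1868) - 3176/((-32*10)) = 2525/1868 - 3176/(-320) = 2525/1868 - 3176*(-1/320) = 2525/1868 + 397/40 = 210649/18680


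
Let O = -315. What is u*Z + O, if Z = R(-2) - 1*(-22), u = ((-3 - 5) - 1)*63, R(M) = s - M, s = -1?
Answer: -13356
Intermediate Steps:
R(M) = -1 - M
u = -567 (u = (-8 - 1)*63 = -9*63 = -567)
Z = 23 (Z = (-1 - 1*(-2)) - 1*(-22) = (-1 + 2) + 22 = 1 + 22 = 23)
u*Z + O = -567*23 - 315 = -13041 - 315 = -13356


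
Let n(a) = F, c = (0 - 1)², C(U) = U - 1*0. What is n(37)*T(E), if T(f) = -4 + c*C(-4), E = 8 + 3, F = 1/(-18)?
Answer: 4/9 ≈ 0.44444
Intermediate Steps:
C(U) = U (C(U) = U + 0 = U)
F = -1/18 ≈ -0.055556
c = 1 (c = (-1)² = 1)
n(a) = -1/18
E = 11
T(f) = -8 (T(f) = -4 + 1*(-4) = -4 - 4 = -8)
n(37)*T(E) = -1/18*(-8) = 4/9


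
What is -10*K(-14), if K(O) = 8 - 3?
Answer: -50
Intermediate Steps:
K(O) = 5
-10*K(-14) = -10*5 = -50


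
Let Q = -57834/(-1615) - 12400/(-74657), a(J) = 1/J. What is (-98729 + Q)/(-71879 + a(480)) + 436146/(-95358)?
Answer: -2489558871741994519/777809547846162161 ≈ -3.2007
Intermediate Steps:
Q = 255161114/7092415 (Q = -57834*(-1/1615) - 12400*(-1/74657) = 3402/95 + 12400/74657 = 255161114/7092415 ≈ 35.977)
(-98729 + Q)/(-71879 + a(480)) + 436146/(-95358) = (-98729 + 255161114/7092415)/(-71879 + 1/480) + 436146/(-95358) = -699971879421/(7092415*(-71879 + 1/480)) + 436146*(-1/95358) = -699971879421/(7092415*(-34501919/480)) - 72691/15893 = -699971879421/7092415*(-480/34501919) - 72691/15893 = 67197300424416/48940385568877 - 72691/15893 = -2489558871741994519/777809547846162161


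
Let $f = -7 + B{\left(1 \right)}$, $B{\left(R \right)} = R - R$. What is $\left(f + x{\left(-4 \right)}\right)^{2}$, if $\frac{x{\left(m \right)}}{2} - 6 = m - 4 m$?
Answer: $841$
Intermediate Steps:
$B{\left(R \right)} = 0$
$x{\left(m \right)} = 12 - 6 m$ ($x{\left(m \right)} = 12 + 2 \left(m - 4 m\right) = 12 + 2 \left(- 3 m\right) = 12 - 6 m$)
$f = -7$ ($f = -7 + 0 = -7$)
$\left(f + x{\left(-4 \right)}\right)^{2} = \left(-7 + \left(12 - -24\right)\right)^{2} = \left(-7 + \left(12 + 24\right)\right)^{2} = \left(-7 + 36\right)^{2} = 29^{2} = 841$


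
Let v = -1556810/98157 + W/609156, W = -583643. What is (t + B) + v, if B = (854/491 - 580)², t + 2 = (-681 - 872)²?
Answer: 13195317299038960015855/4804979423512284 ≈ 2.7462e+6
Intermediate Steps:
t = 2411807 (t = -2 + (-681 - 872)² = -2 + (-1553)² = -2 + 2411809 = 2411807)
B = 80613973476/241081 (B = (854*(1/491) - 580)² = (854/491 - 580)² = (-283926/491)² = 80613973476/241081 ≈ 3.3439e+5)
v = -335209599437/19930975164 (v = -1556810/98157 - 583643/609156 = -335209599437/19930975164 ≈ -16.819)
(t + B) + v = (2411807 + 80613973476/241081) - 335209599437/19930975164 = 662054816843/241081 - 335209599437/19930975164 = 13195317299038960015855/4804979423512284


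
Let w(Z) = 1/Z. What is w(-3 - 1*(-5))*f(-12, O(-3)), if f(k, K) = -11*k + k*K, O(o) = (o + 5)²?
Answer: 42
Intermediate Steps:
O(o) = (5 + o)²
w(Z) = 1/Z
f(k, K) = -11*k + K*k
w(-3 - 1*(-5))*f(-12, O(-3)) = (-12*(-11 + (5 - 3)²))/(-3 - 1*(-5)) = (-12*(-11 + 2²))/(-3 + 5) = (-12*(-11 + 4))/2 = (-12*(-7))/2 = (½)*84 = 42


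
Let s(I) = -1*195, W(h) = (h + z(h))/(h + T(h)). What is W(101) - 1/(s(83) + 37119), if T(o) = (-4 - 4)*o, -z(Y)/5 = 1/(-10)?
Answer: -535499/3729324 ≈ -0.14359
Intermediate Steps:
z(Y) = ½ (z(Y) = -5/(-10) = -5*(-⅒) = ½)
T(o) = -8*o
W(h) = -(½ + h)/(7*h) (W(h) = (h + ½)/(h - 8*h) = (½ + h)/((-7*h)) = (½ + h)*(-1/(7*h)) = -(½ + h)/(7*h))
s(I) = -195
W(101) - 1/(s(83) + 37119) = (1/14)*(-1 - 2*101)/101 - 1/(-195 + 37119) = (1/14)*(1/101)*(-1 - 202) - 1/36924 = (1/14)*(1/101)*(-203) - 1*1/36924 = -29/202 - 1/36924 = -535499/3729324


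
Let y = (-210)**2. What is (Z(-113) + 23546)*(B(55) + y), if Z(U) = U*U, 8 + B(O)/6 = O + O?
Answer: 1623716280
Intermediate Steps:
B(O) = -48 + 12*O (B(O) = -48 + 6*(O + O) = -48 + 6*(2*O) = -48 + 12*O)
y = 44100
Z(U) = U**2
(Z(-113) + 23546)*(B(55) + y) = ((-113)**2 + 23546)*((-48 + 12*55) + 44100) = (12769 + 23546)*((-48 + 660) + 44100) = 36315*(612 + 44100) = 36315*44712 = 1623716280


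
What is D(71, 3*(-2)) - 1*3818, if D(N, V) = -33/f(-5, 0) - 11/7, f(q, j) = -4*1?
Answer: -106717/28 ≈ -3811.3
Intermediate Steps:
f(q, j) = -4
D(N, V) = 187/28 (D(N, V) = -33/(-4) - 11/7 = -33*(-¼) - 11*⅐ = 33/4 - 11/7 = 187/28)
D(71, 3*(-2)) - 1*3818 = 187/28 - 1*3818 = 187/28 - 3818 = -106717/28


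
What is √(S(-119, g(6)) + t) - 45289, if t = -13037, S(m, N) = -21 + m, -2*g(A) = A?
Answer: -45289 + I*√13177 ≈ -45289.0 + 114.79*I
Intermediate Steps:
g(A) = -A/2
√(S(-119, g(6)) + t) - 45289 = √((-21 - 119) - 13037) - 45289 = √(-140 - 13037) - 45289 = √(-13177) - 45289 = I*√13177 - 45289 = -45289 + I*√13177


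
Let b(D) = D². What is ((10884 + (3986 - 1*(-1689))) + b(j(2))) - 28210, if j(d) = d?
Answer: -11647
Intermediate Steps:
((10884 + (3986 - 1*(-1689))) + b(j(2))) - 28210 = ((10884 + (3986 - 1*(-1689))) + 2²) - 28210 = ((10884 + (3986 + 1689)) + 4) - 28210 = ((10884 + 5675) + 4) - 28210 = (16559 + 4) - 28210 = 16563 - 28210 = -11647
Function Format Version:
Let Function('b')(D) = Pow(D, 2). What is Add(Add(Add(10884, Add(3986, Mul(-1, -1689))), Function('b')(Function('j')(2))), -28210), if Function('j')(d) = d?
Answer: -11647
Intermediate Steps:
Add(Add(Add(10884, Add(3986, Mul(-1, -1689))), Function('b')(Function('j')(2))), -28210) = Add(Add(Add(10884, Add(3986, Mul(-1, -1689))), Pow(2, 2)), -28210) = Add(Add(Add(10884, Add(3986, 1689)), 4), -28210) = Add(Add(Add(10884, 5675), 4), -28210) = Add(Add(16559, 4), -28210) = Add(16563, -28210) = -11647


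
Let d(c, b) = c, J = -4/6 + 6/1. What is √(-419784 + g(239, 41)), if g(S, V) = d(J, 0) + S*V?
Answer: I*√3689817/3 ≈ 640.3*I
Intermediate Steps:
J = 16/3 (J = -4*⅙ + 6*1 = -⅔ + 6 = 16/3 ≈ 5.3333)
g(S, V) = 16/3 + S*V
√(-419784 + g(239, 41)) = √(-419784 + (16/3 + 239*41)) = √(-419784 + (16/3 + 9799)) = √(-419784 + 29413/3) = √(-1229939/3) = I*√3689817/3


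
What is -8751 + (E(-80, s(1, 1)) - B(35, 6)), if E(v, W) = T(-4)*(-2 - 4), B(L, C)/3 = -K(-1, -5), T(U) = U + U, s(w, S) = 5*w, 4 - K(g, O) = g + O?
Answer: -8673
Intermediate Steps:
K(g, O) = 4 - O - g (K(g, O) = 4 - (g + O) = 4 - (O + g) = 4 + (-O - g) = 4 - O - g)
T(U) = 2*U
B(L, C) = -30 (B(L, C) = 3*(-(4 - 1*(-5) - 1*(-1))) = 3*(-(4 + 5 + 1)) = 3*(-1*10) = 3*(-10) = -30)
E(v, W) = 48 (E(v, W) = (2*(-4))*(-2 - 4) = -8*(-6) = 48)
-8751 + (E(-80, s(1, 1)) - B(35, 6)) = -8751 + (48 - 1*(-30)) = -8751 + (48 + 30) = -8751 + 78 = -8673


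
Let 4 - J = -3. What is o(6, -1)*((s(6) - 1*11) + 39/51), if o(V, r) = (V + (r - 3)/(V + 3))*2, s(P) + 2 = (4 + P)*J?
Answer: 98200/153 ≈ 641.83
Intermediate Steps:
J = 7 (J = 4 - 1*(-3) = 4 + 3 = 7)
s(P) = 26 + 7*P (s(P) = -2 + (4 + P)*7 = -2 + (28 + 7*P) = 26 + 7*P)
o(V, r) = 2*V + 2*(-3 + r)/(3 + V) (o(V, r) = (V + (-3 + r)/(3 + V))*2 = 2*V + 2*(-3 + r)/(3 + V))
o(6, -1)*((s(6) - 1*11) + 39/51) = (2*(-3 - 1 + 6² + 3*6)/(3 + 6))*(((26 + 7*6) - 1*11) + 39/51) = (2*(-3 - 1 + 36 + 18)/9)*(((26 + 42) - 11) + 39*(1/51)) = (2*(⅑)*50)*((68 - 11) + 13/17) = 100*(57 + 13/17)/9 = (100/9)*(982/17) = 98200/153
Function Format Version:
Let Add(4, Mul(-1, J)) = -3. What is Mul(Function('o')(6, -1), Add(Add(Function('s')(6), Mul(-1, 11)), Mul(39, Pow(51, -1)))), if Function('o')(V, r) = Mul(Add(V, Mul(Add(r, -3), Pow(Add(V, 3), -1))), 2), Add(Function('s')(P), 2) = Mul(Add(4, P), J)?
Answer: Rational(98200, 153) ≈ 641.83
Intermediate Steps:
J = 7 (J = Add(4, Mul(-1, -3)) = Add(4, 3) = 7)
Function('s')(P) = Add(26, Mul(7, P)) (Function('s')(P) = Add(-2, Mul(Add(4, P), 7)) = Add(-2, Add(28, Mul(7, P))) = Add(26, Mul(7, P)))
Function('o')(V, r) = Add(Mul(2, V), Mul(2, Pow(Add(3, V), -1), Add(-3, r))) (Function('o')(V, r) = Mul(Add(V, Mul(Add(-3, r), Pow(Add(3, V), -1))), 2) = Mul(Add(V, Mul(Pow(Add(3, V), -1), Add(-3, r))), 2) = Add(Mul(2, V), Mul(2, Pow(Add(3, V), -1), Add(-3, r))))
Mul(Function('o')(6, -1), Add(Add(Function('s')(6), Mul(-1, 11)), Mul(39, Pow(51, -1)))) = Mul(Mul(2, Pow(Add(3, 6), -1), Add(-3, -1, Pow(6, 2), Mul(3, 6))), Add(Add(Add(26, Mul(7, 6)), Mul(-1, 11)), Mul(39, Pow(51, -1)))) = Mul(Mul(2, Pow(9, -1), Add(-3, -1, 36, 18)), Add(Add(Add(26, 42), -11), Mul(39, Rational(1, 51)))) = Mul(Mul(2, Rational(1, 9), 50), Add(Add(68, -11), Rational(13, 17))) = Mul(Rational(100, 9), Add(57, Rational(13, 17))) = Mul(Rational(100, 9), Rational(982, 17)) = Rational(98200, 153)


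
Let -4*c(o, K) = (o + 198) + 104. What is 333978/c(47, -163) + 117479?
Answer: 39664259/349 ≈ 1.1365e+5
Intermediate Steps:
c(o, K) = -151/2 - o/4 (c(o, K) = -((o + 198) + 104)/4 = -((198 + o) + 104)/4 = -(302 + o)/4 = -151/2 - o/4)
333978/c(47, -163) + 117479 = 333978/(-151/2 - ¼*47) + 117479 = 333978/(-151/2 - 47/4) + 117479 = 333978/(-349/4) + 117479 = 333978*(-4/349) + 117479 = -1335912/349 + 117479 = 39664259/349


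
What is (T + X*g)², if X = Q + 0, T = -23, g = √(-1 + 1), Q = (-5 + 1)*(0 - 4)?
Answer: 529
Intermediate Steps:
Q = 16 (Q = -4*(-4) = 16)
g = 0 (g = √0 = 0)
X = 16 (X = 16 + 0 = 16)
(T + X*g)² = (-23 + 16*0)² = (-23 + 0)² = (-23)² = 529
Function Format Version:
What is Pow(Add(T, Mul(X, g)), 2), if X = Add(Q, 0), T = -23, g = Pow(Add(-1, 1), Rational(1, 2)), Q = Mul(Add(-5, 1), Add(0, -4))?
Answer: 529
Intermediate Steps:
Q = 16 (Q = Mul(-4, -4) = 16)
g = 0 (g = Pow(0, Rational(1, 2)) = 0)
X = 16 (X = Add(16, 0) = 16)
Pow(Add(T, Mul(X, g)), 2) = Pow(Add(-23, Mul(16, 0)), 2) = Pow(Add(-23, 0), 2) = Pow(-23, 2) = 529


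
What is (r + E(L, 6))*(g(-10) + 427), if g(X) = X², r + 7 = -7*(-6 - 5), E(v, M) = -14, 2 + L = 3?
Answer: 29512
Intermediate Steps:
L = 1 (L = -2 + 3 = 1)
r = 70 (r = -7 - 7*(-6 - 5) = -7 - 7*(-11) = -7 + 77 = 70)
(r + E(L, 6))*(g(-10) + 427) = (70 - 14)*((-10)² + 427) = 56*(100 + 427) = 56*527 = 29512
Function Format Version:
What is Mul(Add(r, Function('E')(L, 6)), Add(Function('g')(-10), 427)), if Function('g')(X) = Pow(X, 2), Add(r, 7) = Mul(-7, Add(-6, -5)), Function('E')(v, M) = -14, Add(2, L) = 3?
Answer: 29512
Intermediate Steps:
L = 1 (L = Add(-2, 3) = 1)
r = 70 (r = Add(-7, Mul(-7, Add(-6, -5))) = Add(-7, Mul(-7, -11)) = Add(-7, 77) = 70)
Mul(Add(r, Function('E')(L, 6)), Add(Function('g')(-10), 427)) = Mul(Add(70, -14), Add(Pow(-10, 2), 427)) = Mul(56, Add(100, 427)) = Mul(56, 527) = 29512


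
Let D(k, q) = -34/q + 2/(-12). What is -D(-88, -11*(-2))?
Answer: 113/66 ≈ 1.7121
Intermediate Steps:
D(k, q) = -⅙ - 34/q (D(k, q) = -34/q + 2*(-1/12) = -34/q - ⅙ = -⅙ - 34/q)
-D(-88, -11*(-2)) = -(-204 - (-11)*(-2))/(6*((-11*(-2)))) = -(-204 - 1*22)/(6*22) = -(-204 - 22)/(6*22) = -(-226)/(6*22) = -1*(-113/66) = 113/66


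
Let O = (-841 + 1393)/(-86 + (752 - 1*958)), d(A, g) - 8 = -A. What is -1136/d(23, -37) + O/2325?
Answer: 12853702/169725 ≈ 75.733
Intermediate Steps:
d(A, g) = 8 - A
O = -138/73 (O = 552/(-86 + (752 - 958)) = 552/(-86 - 206) = 552/(-292) = 552*(-1/292) = -138/73 ≈ -1.8904)
-1136/d(23, -37) + O/2325 = -1136/(8 - 1*23) - 138/73/2325 = -1136/(8 - 23) - 138/73*1/2325 = -1136/(-15) - 46/56575 = -1136*(-1/15) - 46/56575 = 1136/15 - 46/56575 = 12853702/169725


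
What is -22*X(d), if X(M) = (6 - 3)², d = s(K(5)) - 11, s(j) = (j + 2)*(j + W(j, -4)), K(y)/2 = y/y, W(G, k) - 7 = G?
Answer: -198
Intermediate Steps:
W(G, k) = 7 + G
K(y) = 2 (K(y) = 2*(y/y) = 2*1 = 2)
s(j) = (2 + j)*(7 + 2*j) (s(j) = (j + 2)*(j + (7 + j)) = (2 + j)*(7 + 2*j))
d = 33 (d = (14 + 2*2² + 11*2) - 11 = (14 + 2*4 + 22) - 11 = (14 + 8 + 22) - 11 = 44 - 11 = 33)
X(M) = 9 (X(M) = 3² = 9)
-22*X(d) = -22*9 = -198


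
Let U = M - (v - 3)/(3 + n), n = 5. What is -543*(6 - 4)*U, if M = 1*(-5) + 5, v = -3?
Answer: -1629/2 ≈ -814.50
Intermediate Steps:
M = 0 (M = -5 + 5 = 0)
U = 3/4 (U = 0 - (-3 - 3)/(3 + 5) = 0 - (-6)/8 = 0 - 1*(-3/4) = 0 + 3/4 = 3/4 ≈ 0.75000)
-543*(6 - 4)*U = -543*(6 - 4)*3/4 = -1086*3/4 = -543*3/2 = -1629/2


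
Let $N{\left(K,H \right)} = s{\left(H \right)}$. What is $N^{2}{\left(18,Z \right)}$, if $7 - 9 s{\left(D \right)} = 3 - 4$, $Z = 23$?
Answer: $\frac{64}{81} \approx 0.79012$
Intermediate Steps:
$s{\left(D \right)} = \frac{8}{9}$ ($s{\left(D \right)} = \frac{7}{9} - \frac{3 - 4}{9} = \frac{7}{9} - - \frac{1}{9} = \frac{7}{9} + \frac{1}{9} = \frac{8}{9}$)
$N{\left(K,H \right)} = \frac{8}{9}$
$N^{2}{\left(18,Z \right)} = \left(\frac{8}{9}\right)^{2} = \frac{64}{81}$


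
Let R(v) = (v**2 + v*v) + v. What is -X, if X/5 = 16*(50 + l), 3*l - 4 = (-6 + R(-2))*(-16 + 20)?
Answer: -12320/3 ≈ -4106.7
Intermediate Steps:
R(v) = v + 2*v**2 (R(v) = (v**2 + v**2) + v = 2*v**2 + v = v + 2*v**2)
l = 4/3 (l = 4/3 + ((-6 - 2*(1 + 2*(-2)))*(-16 + 20))/3 = 4/3 + ((-6 - 2*(1 - 4))*4)/3 = 4/3 + ((-6 - 2*(-3))*4)/3 = 4/3 + ((-6 + 6)*4)/3 = 4/3 + (0*4)/3 = 4/3 + (1/3)*0 = 4/3 + 0 = 4/3 ≈ 1.3333)
X = 12320/3 (X = 5*(16*(50 + 4/3)) = 5*(16*(154/3)) = 5*(2464/3) = 12320/3 ≈ 4106.7)
-X = -1*12320/3 = -12320/3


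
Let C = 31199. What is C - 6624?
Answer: 24575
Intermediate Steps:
C - 6624 = 31199 - 6624 = 24575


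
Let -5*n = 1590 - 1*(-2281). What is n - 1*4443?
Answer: -26086/5 ≈ -5217.2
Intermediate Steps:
n = -3871/5 (n = -(1590 - 1*(-2281))/5 = -(1590 + 2281)/5 = -⅕*3871 = -3871/5 ≈ -774.20)
n - 1*4443 = -3871/5 - 1*4443 = -3871/5 - 4443 = -26086/5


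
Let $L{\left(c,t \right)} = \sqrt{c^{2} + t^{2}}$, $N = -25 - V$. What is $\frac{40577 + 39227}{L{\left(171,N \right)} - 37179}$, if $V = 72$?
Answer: $- \frac{2967032916}{1382239391} - \frac{399020 \sqrt{1546}}{1382239391} \approx -2.1579$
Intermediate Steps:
$N = -97$ ($N = -25 - 72 = -97$)
$\frac{40577 + 39227}{L{\left(171,N \right)} - 37179} = \frac{40577 + 39227}{\sqrt{171^{2} + \left(-97\right)^{2}} - 37179} = \frac{79804}{\sqrt{29241 + 9409} - 37179} = \frac{79804}{\sqrt{38650} - 37179} = \frac{79804}{5 \sqrt{1546} - 37179} = \frac{79804}{-37179 + 5 \sqrt{1546}}$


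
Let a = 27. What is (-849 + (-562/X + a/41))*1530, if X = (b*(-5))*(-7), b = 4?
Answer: -374277933/287 ≈ -1.3041e+6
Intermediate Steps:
X = 140 (X = (4*(-5))*(-7) = -20*(-7) = 140)
(-849 + (-562/X + a/41))*1530 = (-849 + (-562/140 + 27/41))*1530 = (-849 + (-562*1/140 + 27*(1/41)))*1530 = (-849 + (-281/70 + 27/41))*1530 = (-849 - 9631/2870)*1530 = -2446261/2870*1530 = -374277933/287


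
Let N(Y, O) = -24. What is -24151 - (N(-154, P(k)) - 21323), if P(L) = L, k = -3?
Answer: -2804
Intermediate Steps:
-24151 - (N(-154, P(k)) - 21323) = -24151 - (-24 - 21323) = -24151 - 1*(-21347) = -24151 + 21347 = -2804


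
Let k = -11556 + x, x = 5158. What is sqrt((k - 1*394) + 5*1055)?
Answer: I*sqrt(1517) ≈ 38.949*I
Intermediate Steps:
k = -6398 (k = -11556 + 5158 = -6398)
sqrt((k - 1*394) + 5*1055) = sqrt((-6398 - 1*394) + 5*1055) = sqrt((-6398 - 394) + 5275) = sqrt(-6792 + 5275) = sqrt(-1517) = I*sqrt(1517)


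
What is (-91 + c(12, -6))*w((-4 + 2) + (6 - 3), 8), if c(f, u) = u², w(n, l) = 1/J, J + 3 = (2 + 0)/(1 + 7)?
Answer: 20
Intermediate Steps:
J = -11/4 (J = -3 + (2 + 0)/(1 + 7) = -3 + 2/8 = -3 + 2*(⅛) = -3 + ¼ = -11/4 ≈ -2.7500)
w(n, l) = -4/11 (w(n, l) = 1/(-11/4) = -4/11)
(-91 + c(12, -6))*w((-4 + 2) + (6 - 3), 8) = (-91 + (-6)²)*(-4/11) = (-91 + 36)*(-4/11) = -55*(-4/11) = 20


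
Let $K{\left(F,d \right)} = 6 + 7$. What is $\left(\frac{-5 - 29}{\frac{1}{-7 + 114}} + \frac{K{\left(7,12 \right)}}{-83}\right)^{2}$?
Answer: $\frac{91184069089}{6889} \approx 1.3236 \cdot 10^{7}$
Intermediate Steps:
$K{\left(F,d \right)} = 13$
$\left(\frac{-5 - 29}{\frac{1}{-7 + 114}} + \frac{K{\left(7,12 \right)}}{-83}\right)^{2} = \left(\frac{-5 - 29}{\frac{1}{-7 + 114}} + \frac{13}{-83}\right)^{2} = \left(\frac{-5 - 29}{\frac{1}{107}} + 13 \left(- \frac{1}{83}\right)\right)^{2} = \left(- 34 \frac{1}{\frac{1}{107}} - \frac{13}{83}\right)^{2} = \left(\left(-34\right) 107 - \frac{13}{83}\right)^{2} = \left(-3638 - \frac{13}{83}\right)^{2} = \left(- \frac{301967}{83}\right)^{2} = \frac{91184069089}{6889}$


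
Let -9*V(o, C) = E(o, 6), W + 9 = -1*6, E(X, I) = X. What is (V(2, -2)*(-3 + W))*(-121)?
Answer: -484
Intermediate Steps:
W = -15 (W = -9 - 1*6 = -9 - 6 = -15)
V(o, C) = -o/9
(V(2, -2)*(-3 + W))*(-121) = ((-⅑*2)*(-3 - 15))*(-121) = -2/9*(-18)*(-121) = 4*(-121) = -484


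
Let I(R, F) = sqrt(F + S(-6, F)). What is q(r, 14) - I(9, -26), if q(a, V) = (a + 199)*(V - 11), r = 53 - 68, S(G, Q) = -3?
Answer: 552 - I*sqrt(29) ≈ 552.0 - 5.3852*I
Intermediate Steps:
r = -15
I(R, F) = sqrt(-3 + F) (I(R, F) = sqrt(F - 3) = sqrt(-3 + F))
q(a, V) = (-11 + V)*(199 + a) (q(a, V) = (199 + a)*(-11 + V) = (-11 + V)*(199 + a))
q(r, 14) - I(9, -26) = (-2189 - 11*(-15) + 199*14 + 14*(-15)) - sqrt(-3 - 26) = (-2189 + 165 + 2786 - 210) - sqrt(-29) = 552 - I*sqrt(29)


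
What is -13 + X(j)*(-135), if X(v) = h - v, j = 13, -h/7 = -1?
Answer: 797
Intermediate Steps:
h = 7 (h = -7*(-1) = 7)
X(v) = 7 - v
-13 + X(j)*(-135) = -13 + (7 - 1*13)*(-135) = -13 + (7 - 13)*(-135) = -13 - 6*(-135) = -13 + 810 = 797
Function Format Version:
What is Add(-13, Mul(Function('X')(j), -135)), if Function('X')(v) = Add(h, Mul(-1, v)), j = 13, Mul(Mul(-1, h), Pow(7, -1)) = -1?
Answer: 797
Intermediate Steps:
h = 7 (h = Mul(-7, -1) = 7)
Function('X')(v) = Add(7, Mul(-1, v))
Add(-13, Mul(Function('X')(j), -135)) = Add(-13, Mul(Add(7, Mul(-1, 13)), -135)) = Add(-13, Mul(Add(7, -13), -135)) = Add(-13, Mul(-6, -135)) = Add(-13, 810) = 797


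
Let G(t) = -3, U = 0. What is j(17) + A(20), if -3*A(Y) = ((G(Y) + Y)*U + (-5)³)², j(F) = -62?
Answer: -15811/3 ≈ -5270.3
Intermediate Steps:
A(Y) = -15625/3 (A(Y) = -((-3 + Y)*0 + (-5)³)²/3 = -(0 - 125)²/3 = -⅓*(-125)² = -⅓*15625 = -15625/3)
j(17) + A(20) = -62 - 15625/3 = -15811/3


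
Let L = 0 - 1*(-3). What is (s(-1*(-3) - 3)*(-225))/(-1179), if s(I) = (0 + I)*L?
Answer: 0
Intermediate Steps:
L = 3 (L = 0 + 3 = 3)
s(I) = 3*I (s(I) = (0 + I)*3 = I*3 = 3*I)
(s(-1*(-3) - 3)*(-225))/(-1179) = ((3*(-1*(-3) - 3))*(-225))/(-1179) = ((3*(3 - 3))*(-225))*(-1/1179) = ((3*0)*(-225))*(-1/1179) = (0*(-225))*(-1/1179) = 0*(-1/1179) = 0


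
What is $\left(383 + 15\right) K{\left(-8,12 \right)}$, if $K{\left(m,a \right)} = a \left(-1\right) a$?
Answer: $-57312$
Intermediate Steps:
$K{\left(m,a \right)} = - a^{2}$ ($K{\left(m,a \right)} = - a a = - a^{2}$)
$\left(383 + 15\right) K{\left(-8,12 \right)} = \left(383 + 15\right) \left(- 12^{2}\right) = 398 \left(\left(-1\right) 144\right) = 398 \left(-144\right) = -57312$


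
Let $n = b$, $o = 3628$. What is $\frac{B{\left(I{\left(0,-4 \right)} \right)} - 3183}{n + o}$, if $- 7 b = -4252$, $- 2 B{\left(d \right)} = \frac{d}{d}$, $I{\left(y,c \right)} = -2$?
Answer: $- \frac{44569}{59296} \approx -0.75164$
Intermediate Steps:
$B{\left(d \right)} = - \frac{1}{2}$ ($B{\left(d \right)} = - \frac{d \frac{1}{d}}{2} = \left(- \frac{1}{2}\right) 1 = - \frac{1}{2}$)
$b = \frac{4252}{7}$ ($b = \left(- \frac{1}{7}\right) \left(-4252\right) = \frac{4252}{7} \approx 607.43$)
$n = \frac{4252}{7} \approx 607.43$
$\frac{B{\left(I{\left(0,-4 \right)} \right)} - 3183}{n + o} = \frac{- \frac{1}{2} - 3183}{\frac{4252}{7} + 3628} = - \frac{6367}{2 \cdot \frac{29648}{7}} = \left(- \frac{6367}{2}\right) \frac{7}{29648} = - \frac{44569}{59296}$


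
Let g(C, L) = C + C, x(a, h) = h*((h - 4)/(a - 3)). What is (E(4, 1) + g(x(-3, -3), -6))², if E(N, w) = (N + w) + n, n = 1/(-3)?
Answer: 49/9 ≈ 5.4444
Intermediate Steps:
n = -⅓ ≈ -0.33333
E(N, w) = -⅓ + N + w (E(N, w) = (N + w) - ⅓ = -⅓ + N + w)
x(a, h) = h*(-4 + h)/(-3 + a) (x(a, h) = h*((-4 + h)/(-3 + a)) = h*(-4 + h)/(-3 + a))
g(C, L) = 2*C
(E(4, 1) + g(x(-3, -3), -6))² = ((-⅓ + 4 + 1) + 2*(-3*(-4 - 3)/(-3 - 3)))² = (14/3 + 2*(-3*(-7)/(-6)))² = (14/3 + 2*(-3*(-⅙)*(-7)))² = (14/3 + 2*(-7/2))² = (14/3 - 7)² = (-7/3)² = 49/9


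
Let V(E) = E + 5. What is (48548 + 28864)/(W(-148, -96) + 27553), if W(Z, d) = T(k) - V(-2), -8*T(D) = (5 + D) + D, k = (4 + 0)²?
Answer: 619296/220363 ≈ 2.8103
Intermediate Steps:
k = 16 (k = 4² = 16)
V(E) = 5 + E
T(D) = -5/8 - D/4 (T(D) = -((5 + D) + D)/8 = -(5 + 2*D)/8 = -5/8 - D/4)
W(Z, d) = -61/8 (W(Z, d) = (-5/8 - ¼*16) - (5 - 2) = (-5/8 - 4) - 1*3 = -37/8 - 3 = -61/8)
(48548 + 28864)/(W(-148, -96) + 27553) = (48548 + 28864)/(-61/8 + 27553) = 77412/(220363/8) = 77412*(8/220363) = 619296/220363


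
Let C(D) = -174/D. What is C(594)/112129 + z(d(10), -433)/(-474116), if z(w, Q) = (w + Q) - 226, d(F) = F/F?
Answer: 3645278977/2631526571718 ≈ 0.0013852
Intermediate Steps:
d(F) = 1
z(w, Q) = -226 + Q + w (z(w, Q) = (Q + w) - 226 = -226 + Q + w)
C(594)/112129 + z(d(10), -433)/(-474116) = -174/594/112129 + (-226 - 433 + 1)/(-474116) = -174*1/594*(1/112129) - 658*(-1/474116) = -29/99*1/112129 + 329/237058 = -29/11100771 + 329/237058 = 3645278977/2631526571718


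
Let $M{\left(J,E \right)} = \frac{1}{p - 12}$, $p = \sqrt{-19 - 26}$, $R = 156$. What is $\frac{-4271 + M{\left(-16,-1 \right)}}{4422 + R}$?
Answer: $- \frac{269077}{288414} - \frac{i \sqrt{5}}{288414} \approx -0.93295 - 7.753 \cdot 10^{-6} i$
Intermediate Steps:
$p = 3 i \sqrt{5}$ ($p = \sqrt{-45} = 3 i \sqrt{5} \approx 6.7082 i$)
$M{\left(J,E \right)} = \frac{1}{-12 + 3 i \sqrt{5}}$ ($M{\left(J,E \right)} = \frac{1}{3 i \sqrt{5} - 12} = \frac{1}{-12 + 3 i \sqrt{5}}$)
$\frac{-4271 + M{\left(-16,-1 \right)}}{4422 + R} = \frac{-4271 - \left(\frac{4}{63} + \frac{i \sqrt{5}}{63}\right)}{4422 + 156} = \frac{- \frac{269077}{63} - \frac{i \sqrt{5}}{63}}{4578} = \left(- \frac{269077}{63} - \frac{i \sqrt{5}}{63}\right) \frac{1}{4578} = - \frac{269077}{288414} - \frac{i \sqrt{5}}{288414}$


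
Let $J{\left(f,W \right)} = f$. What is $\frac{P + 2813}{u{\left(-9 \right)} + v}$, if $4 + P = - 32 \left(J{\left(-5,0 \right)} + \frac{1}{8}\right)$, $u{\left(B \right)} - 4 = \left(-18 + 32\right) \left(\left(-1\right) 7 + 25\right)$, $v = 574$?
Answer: $\frac{593}{166} \approx 3.5723$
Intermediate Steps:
$u{\left(B \right)} = 256$ ($u{\left(B \right)} = 4 + \left(-18 + 32\right) \left(\left(-1\right) 7 + 25\right) = 4 + 14 \left(-7 + 25\right) = 4 + 14 \cdot 18 = 4 + 252 = 256$)
$P = 152$ ($P = -4 - 32 \left(-5 + \frac{1}{8}\right) = -4 - -156 = -4 + 156 = 152$)
$\frac{P + 2813}{u{\left(-9 \right)} + v} = \frac{152 + 2813}{256 + 574} = \frac{2965}{830} = 2965 \cdot \frac{1}{830} = \frac{593}{166}$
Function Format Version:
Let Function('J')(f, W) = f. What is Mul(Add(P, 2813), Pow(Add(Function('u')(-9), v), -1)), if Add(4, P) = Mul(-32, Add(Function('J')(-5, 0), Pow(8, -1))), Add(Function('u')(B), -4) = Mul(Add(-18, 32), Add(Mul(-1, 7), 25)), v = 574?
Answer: Rational(593, 166) ≈ 3.5723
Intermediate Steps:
Function('u')(B) = 256 (Function('u')(B) = Add(4, Mul(Add(-18, 32), Add(Mul(-1, 7), 25))) = Add(4, Mul(14, Add(-7, 25))) = Add(4, Mul(14, 18)) = Add(4, 252) = 256)
P = 152 (P = Add(-4, Mul(-32, Add(-5, Pow(8, -1)))) = Add(-4, Mul(-32, Add(-5, Rational(1, 8)))) = Add(-4, Mul(-32, Rational(-39, 8))) = Add(-4, 156) = 152)
Mul(Add(P, 2813), Pow(Add(Function('u')(-9), v), -1)) = Mul(Add(152, 2813), Pow(Add(256, 574), -1)) = Mul(2965, Pow(830, -1)) = Mul(2965, Rational(1, 830)) = Rational(593, 166)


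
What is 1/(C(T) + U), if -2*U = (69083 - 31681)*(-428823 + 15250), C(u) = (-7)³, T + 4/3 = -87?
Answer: 1/7734228330 ≈ 1.2930e-10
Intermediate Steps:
T = -265/3 (T = -4/3 - 87 = -265/3 ≈ -88.333)
C(u) = -343
U = 7734228673 (U = -(69083 - 31681)*(-428823 + 15250)/2 = -18701*(-413573) = -½*(-15468457346) = 7734228673)
1/(C(T) + U) = 1/(-343 + 7734228673) = 1/7734228330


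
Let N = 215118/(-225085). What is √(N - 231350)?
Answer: 2*I*√2930248244709695/225085 ≈ 480.99*I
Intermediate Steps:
N = -215118/225085 (N = 215118*(-1/225085) = -215118/225085 ≈ -0.95572)
√(N - 231350) = √(-215118/225085 - 231350) = √(-52073629868/225085) = 2*I*√2930248244709695/225085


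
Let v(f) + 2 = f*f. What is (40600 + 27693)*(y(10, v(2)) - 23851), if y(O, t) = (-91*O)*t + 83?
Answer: -1747481284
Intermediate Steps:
v(f) = -2 + f² (v(f) = -2 + f*f = -2 + f²)
y(O, t) = 83 - 91*O*t (y(O, t) = -91*O*t + 83 = 83 - 91*O*t)
(40600 + 27693)*(y(10, v(2)) - 23851) = (40600 + 27693)*((83 - 91*10*(-2 + 2²)) - 23851) = 68293*((83 - 91*10*(-2 + 4)) - 23851) = 68293*((83 - 91*10*2) - 23851) = 68293*((83 - 1820) - 23851) = 68293*(-1737 - 23851) = 68293*(-25588) = -1747481284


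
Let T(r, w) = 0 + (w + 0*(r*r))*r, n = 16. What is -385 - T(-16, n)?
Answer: -129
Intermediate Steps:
T(r, w) = r*w (T(r, w) = 0 + (w + 0*r²)*r = 0 + (w + 0)*r = 0 + w*r = 0 + r*w = r*w)
-385 - T(-16, n) = -385 - (-16)*16 = -385 - 1*(-256) = -385 + 256 = -129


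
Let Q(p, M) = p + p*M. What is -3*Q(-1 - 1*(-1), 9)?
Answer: 0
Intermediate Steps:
Q(p, M) = p + M*p
-3*Q(-1 - 1*(-1), 9) = -3*(-1 - 1*(-1))*(1 + 9) = -3*(-1 + 1)*10 = -0*10 = -3*0 = 0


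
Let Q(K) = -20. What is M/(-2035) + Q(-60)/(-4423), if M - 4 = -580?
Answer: 2588348/9000805 ≈ 0.28757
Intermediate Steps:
M = -576 (M = 4 - 580 = -576)
M/(-2035) + Q(-60)/(-4423) = -576/(-2035) - 20/(-4423) = -576*(-1/2035) - 20*(-1/4423) = 576/2035 + 20/4423 = 2588348/9000805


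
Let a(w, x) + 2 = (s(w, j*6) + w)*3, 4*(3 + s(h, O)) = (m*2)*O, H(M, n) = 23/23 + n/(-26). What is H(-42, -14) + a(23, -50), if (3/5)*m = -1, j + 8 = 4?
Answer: 1554/13 ≈ 119.54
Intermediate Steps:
j = -4 (j = -8 + 4 = -4)
H(M, n) = 1 - n/26 (H(M, n) = 23*(1/23) + n*(-1/26) = 1 - n/26)
m = -5/3 (m = (5/3)*(-1) = -5/3 ≈ -1.6667)
s(h, O) = -3 - 5*O/6 (s(h, O) = -3 + ((-5/3*2)*O)/4 = -3 + (-10*O/3)/4 = -3 - 5*O/6)
a(w, x) = 49 + 3*w (a(w, x) = -2 + ((-3 - (-10)*6/3) + w)*3 = -2 + ((-3 - ⅚*(-24)) + w)*3 = -2 + ((-3 + 20) + w)*3 = -2 + (17 + w)*3 = -2 + (51 + 3*w) = 49 + 3*w)
H(-42, -14) + a(23, -50) = (1 - 1/26*(-14)) + (49 + 3*23) = (1 + 7/13) + (49 + 69) = 20/13 + 118 = 1554/13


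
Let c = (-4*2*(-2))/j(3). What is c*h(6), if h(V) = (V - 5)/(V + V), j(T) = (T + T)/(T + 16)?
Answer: 38/9 ≈ 4.2222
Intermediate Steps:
j(T) = 2*T/(16 + T) (j(T) = (2*T)/(16 + T) = 2*T/(16 + T))
h(V) = (-5 + V)/(2*V) (h(V) = (-5 + V)/((2*V)) = (-5 + V)*(1/(2*V)) = (-5 + V)/(2*V))
c = 152/3 (c = (-4*2*(-2))/((2*3/(16 + 3))) = (-8*(-2))/((2*3/19)) = 16/((2*3*(1/19))) = 16/(6/19) = 16*(19/6) = 152/3 ≈ 50.667)
c*h(6) = 152*((½)*(-5 + 6)/6)/3 = 152*((½)*(⅙)*1)/3 = (152/3)*(1/12) = 38/9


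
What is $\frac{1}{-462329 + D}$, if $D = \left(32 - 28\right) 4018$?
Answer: $- \frac{1}{446257} \approx -2.2409 \cdot 10^{-6}$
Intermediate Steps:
$D = 16072$ ($D = \left(32 - 28\right) 4018 = 4 \cdot 4018 = 16072$)
$\frac{1}{-462329 + D} = \frac{1}{-462329 + 16072} = \frac{1}{-446257} = - \frac{1}{446257}$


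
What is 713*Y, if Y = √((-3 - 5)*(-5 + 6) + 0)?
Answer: 1426*I*√2 ≈ 2016.7*I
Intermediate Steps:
Y = 2*I*√2 (Y = √(-8*1 + 0) = √(-8 + 0) = √(-8) = 2*I*√2 ≈ 2.8284*I)
713*Y = 713*(2*I*√2) = 1426*I*√2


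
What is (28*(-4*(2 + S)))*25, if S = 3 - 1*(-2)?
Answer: -19600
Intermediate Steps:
S = 5 (S = 3 + 2 = 5)
(28*(-4*(2 + S)))*25 = (28*(-4*(2 + 5)))*25 = (28*(-4*7))*25 = (28*(-28))*25 = -784*25 = -19600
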